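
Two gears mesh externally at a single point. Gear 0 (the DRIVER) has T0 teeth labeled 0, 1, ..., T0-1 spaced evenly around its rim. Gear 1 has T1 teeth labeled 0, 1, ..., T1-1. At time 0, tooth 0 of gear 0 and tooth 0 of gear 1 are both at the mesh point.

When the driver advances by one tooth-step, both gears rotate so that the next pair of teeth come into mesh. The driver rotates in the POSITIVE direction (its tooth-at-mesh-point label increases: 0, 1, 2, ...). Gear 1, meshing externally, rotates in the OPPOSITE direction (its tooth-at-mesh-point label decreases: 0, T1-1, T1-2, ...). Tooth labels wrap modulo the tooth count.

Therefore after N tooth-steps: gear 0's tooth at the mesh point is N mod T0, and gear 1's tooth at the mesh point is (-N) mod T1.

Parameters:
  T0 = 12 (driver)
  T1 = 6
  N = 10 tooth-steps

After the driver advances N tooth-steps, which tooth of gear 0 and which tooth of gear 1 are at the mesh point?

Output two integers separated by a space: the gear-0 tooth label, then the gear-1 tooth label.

Gear 0 (driver, T0=12): tooth at mesh = N mod T0
  10 = 0 * 12 + 10, so 10 mod 12 = 10
  gear 0 tooth = 10
Gear 1 (driven, T1=6): tooth at mesh = (-N) mod T1
  10 = 1 * 6 + 4, so 10 mod 6 = 4
  (-10) mod 6 = (-4) mod 6 = 6 - 4 = 2
Mesh after 10 steps: gear-0 tooth 10 meets gear-1 tooth 2

Answer: 10 2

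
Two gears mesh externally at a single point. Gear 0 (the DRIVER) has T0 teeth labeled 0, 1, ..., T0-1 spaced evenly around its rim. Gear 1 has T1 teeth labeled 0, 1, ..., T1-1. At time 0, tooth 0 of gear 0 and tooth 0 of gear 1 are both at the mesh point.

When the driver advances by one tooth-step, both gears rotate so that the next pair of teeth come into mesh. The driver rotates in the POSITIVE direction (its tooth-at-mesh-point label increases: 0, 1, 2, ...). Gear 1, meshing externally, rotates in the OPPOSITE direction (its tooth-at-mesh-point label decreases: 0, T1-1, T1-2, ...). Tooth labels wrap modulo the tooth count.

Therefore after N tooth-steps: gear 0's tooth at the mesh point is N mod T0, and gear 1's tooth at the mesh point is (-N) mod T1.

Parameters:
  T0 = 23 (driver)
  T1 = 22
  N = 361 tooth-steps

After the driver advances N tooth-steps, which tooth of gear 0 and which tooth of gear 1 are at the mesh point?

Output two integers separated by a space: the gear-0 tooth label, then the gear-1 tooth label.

Gear 0 (driver, T0=23): tooth at mesh = N mod T0
  361 = 15 * 23 + 16, so 361 mod 23 = 16
  gear 0 tooth = 16
Gear 1 (driven, T1=22): tooth at mesh = (-N) mod T1
  361 = 16 * 22 + 9, so 361 mod 22 = 9
  (-361) mod 22 = (-9) mod 22 = 22 - 9 = 13
Mesh after 361 steps: gear-0 tooth 16 meets gear-1 tooth 13

Answer: 16 13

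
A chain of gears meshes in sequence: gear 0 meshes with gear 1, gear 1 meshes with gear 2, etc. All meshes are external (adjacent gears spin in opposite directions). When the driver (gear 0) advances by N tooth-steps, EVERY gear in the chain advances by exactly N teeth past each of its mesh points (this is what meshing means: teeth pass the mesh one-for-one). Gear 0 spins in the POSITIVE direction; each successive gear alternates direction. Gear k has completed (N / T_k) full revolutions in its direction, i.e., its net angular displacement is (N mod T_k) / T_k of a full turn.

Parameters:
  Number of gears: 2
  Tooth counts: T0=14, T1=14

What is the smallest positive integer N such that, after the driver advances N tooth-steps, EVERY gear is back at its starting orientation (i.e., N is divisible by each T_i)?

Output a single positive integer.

Gear k returns to start when N is a multiple of T_k.
All gears at start simultaneously when N is a common multiple of [14, 14]; the smallest such N is lcm(14, 14).
Start: lcm = T0 = 14
Fold in T1=14: gcd(14, 14) = 14; lcm(14, 14) = 14 * 14 / 14 = 196 / 14 = 14
Full cycle length = 14

Answer: 14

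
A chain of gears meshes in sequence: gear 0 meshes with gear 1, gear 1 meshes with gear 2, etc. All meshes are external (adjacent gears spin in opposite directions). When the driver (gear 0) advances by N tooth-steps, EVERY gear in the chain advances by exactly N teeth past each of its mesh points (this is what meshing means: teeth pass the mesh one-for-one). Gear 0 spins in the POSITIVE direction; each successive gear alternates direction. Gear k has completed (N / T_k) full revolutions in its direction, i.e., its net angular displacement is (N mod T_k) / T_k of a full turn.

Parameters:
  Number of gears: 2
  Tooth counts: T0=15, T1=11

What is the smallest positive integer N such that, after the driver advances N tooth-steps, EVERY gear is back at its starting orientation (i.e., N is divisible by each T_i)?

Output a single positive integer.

Gear k returns to start when N is a multiple of T_k.
All gears at start simultaneously when N is a common multiple of [15, 11]; the smallest such N is lcm(15, 11).
Start: lcm = T0 = 15
Fold in T1=11: gcd(15, 11) = 1; lcm(15, 11) = 15 * 11 / 1 = 165 / 1 = 165
Full cycle length = 165

Answer: 165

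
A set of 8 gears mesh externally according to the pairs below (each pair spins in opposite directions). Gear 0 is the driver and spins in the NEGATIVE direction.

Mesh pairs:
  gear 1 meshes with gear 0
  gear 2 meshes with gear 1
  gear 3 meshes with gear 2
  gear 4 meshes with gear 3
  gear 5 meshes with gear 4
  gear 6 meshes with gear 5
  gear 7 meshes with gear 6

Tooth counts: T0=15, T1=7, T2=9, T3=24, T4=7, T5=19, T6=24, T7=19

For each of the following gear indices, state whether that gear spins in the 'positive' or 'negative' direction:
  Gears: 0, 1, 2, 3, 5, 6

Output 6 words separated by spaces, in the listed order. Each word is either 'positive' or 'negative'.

Gear 0 (driver): negative (depth 0)
  gear 1: meshes with gear 0 -> depth 1 -> positive (opposite of gear 0)
  gear 2: meshes with gear 1 -> depth 2 -> negative (opposite of gear 1)
  gear 3: meshes with gear 2 -> depth 3 -> positive (opposite of gear 2)
  gear 4: meshes with gear 3 -> depth 4 -> negative (opposite of gear 3)
  gear 5: meshes with gear 4 -> depth 5 -> positive (opposite of gear 4)
  gear 6: meshes with gear 5 -> depth 6 -> negative (opposite of gear 5)
  gear 7: meshes with gear 6 -> depth 7 -> positive (opposite of gear 6)
Queried indices 0, 1, 2, 3, 5, 6 -> negative, positive, negative, positive, positive, negative

Answer: negative positive negative positive positive negative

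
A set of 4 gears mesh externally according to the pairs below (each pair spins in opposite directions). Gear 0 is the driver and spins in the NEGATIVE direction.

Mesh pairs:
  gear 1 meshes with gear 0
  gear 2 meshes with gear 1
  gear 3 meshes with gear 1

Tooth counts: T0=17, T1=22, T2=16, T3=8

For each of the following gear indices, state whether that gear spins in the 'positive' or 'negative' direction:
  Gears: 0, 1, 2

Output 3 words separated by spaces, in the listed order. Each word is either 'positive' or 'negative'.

Answer: negative positive negative

Derivation:
Gear 0 (driver): negative (depth 0)
  gear 1: meshes with gear 0 -> depth 1 -> positive (opposite of gear 0)
  gear 2: meshes with gear 1 -> depth 2 -> negative (opposite of gear 1)
  gear 3: meshes with gear 1 -> depth 2 -> negative (opposite of gear 1)
Queried indices 0, 1, 2 -> negative, positive, negative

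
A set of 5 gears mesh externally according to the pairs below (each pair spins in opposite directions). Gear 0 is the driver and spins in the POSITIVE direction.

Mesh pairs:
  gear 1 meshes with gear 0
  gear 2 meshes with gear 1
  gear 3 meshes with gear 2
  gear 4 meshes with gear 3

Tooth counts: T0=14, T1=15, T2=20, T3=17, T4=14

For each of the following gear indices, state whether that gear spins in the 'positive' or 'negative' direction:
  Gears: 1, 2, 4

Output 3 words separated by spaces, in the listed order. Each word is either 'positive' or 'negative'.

Answer: negative positive positive

Derivation:
Gear 0 (driver): positive (depth 0)
  gear 1: meshes with gear 0 -> depth 1 -> negative (opposite of gear 0)
  gear 2: meshes with gear 1 -> depth 2 -> positive (opposite of gear 1)
  gear 3: meshes with gear 2 -> depth 3 -> negative (opposite of gear 2)
  gear 4: meshes with gear 3 -> depth 4 -> positive (opposite of gear 3)
Queried indices 1, 2, 4 -> negative, positive, positive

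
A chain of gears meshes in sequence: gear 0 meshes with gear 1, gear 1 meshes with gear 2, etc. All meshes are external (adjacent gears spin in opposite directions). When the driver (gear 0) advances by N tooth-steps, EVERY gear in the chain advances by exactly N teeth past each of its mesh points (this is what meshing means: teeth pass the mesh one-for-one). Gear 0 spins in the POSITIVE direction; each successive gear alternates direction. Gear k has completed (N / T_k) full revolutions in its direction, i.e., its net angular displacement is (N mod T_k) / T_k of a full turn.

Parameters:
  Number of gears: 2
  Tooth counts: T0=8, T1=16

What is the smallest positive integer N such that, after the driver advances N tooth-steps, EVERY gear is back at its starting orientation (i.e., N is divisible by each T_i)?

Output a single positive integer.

Answer: 16

Derivation:
Gear k returns to start when N is a multiple of T_k.
All gears at start simultaneously when N is a common multiple of [8, 16]; the smallest such N is lcm(8, 16).
Start: lcm = T0 = 8
Fold in T1=16: gcd(8, 16) = 8; lcm(8, 16) = 8 * 16 / 8 = 128 / 8 = 16
Full cycle length = 16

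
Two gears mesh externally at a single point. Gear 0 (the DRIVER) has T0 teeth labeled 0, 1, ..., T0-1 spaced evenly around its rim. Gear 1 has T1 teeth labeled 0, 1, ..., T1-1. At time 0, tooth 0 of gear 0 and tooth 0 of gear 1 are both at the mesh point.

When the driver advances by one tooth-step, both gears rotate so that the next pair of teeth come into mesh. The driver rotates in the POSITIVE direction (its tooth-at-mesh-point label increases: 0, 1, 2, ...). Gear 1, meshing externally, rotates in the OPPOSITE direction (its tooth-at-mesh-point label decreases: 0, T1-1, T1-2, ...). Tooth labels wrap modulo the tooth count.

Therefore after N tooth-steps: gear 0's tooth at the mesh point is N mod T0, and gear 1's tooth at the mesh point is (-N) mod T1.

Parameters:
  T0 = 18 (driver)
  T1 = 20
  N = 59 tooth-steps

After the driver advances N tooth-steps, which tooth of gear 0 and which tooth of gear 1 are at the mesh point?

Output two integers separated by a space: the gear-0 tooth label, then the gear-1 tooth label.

Gear 0 (driver, T0=18): tooth at mesh = N mod T0
  59 = 3 * 18 + 5, so 59 mod 18 = 5
  gear 0 tooth = 5
Gear 1 (driven, T1=20): tooth at mesh = (-N) mod T1
  59 = 2 * 20 + 19, so 59 mod 20 = 19
  (-59) mod 20 = (-19) mod 20 = 20 - 19 = 1
Mesh after 59 steps: gear-0 tooth 5 meets gear-1 tooth 1

Answer: 5 1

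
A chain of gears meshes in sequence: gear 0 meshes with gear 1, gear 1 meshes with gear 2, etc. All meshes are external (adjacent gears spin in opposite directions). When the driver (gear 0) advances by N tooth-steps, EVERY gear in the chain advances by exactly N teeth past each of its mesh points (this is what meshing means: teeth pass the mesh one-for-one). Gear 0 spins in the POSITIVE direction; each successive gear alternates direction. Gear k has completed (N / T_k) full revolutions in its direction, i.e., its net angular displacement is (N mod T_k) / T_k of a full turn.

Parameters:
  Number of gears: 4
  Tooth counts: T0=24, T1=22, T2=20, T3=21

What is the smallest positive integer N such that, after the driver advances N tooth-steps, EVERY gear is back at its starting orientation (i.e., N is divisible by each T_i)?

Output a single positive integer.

Gear k returns to start when N is a multiple of T_k.
All gears at start simultaneously when N is a common multiple of [24, 22, 20, 21]; the smallest such N is lcm(24, 22, 20, 21).
Start: lcm = T0 = 24
Fold in T1=22: gcd(24, 22) = 2; lcm(24, 22) = 24 * 22 / 2 = 528 / 2 = 264
Fold in T2=20: gcd(264, 20) = 4; lcm(264, 20) = 264 * 20 / 4 = 5280 / 4 = 1320
Fold in T3=21: gcd(1320, 21) = 3; lcm(1320, 21) = 1320 * 21 / 3 = 27720 / 3 = 9240
Full cycle length = 9240

Answer: 9240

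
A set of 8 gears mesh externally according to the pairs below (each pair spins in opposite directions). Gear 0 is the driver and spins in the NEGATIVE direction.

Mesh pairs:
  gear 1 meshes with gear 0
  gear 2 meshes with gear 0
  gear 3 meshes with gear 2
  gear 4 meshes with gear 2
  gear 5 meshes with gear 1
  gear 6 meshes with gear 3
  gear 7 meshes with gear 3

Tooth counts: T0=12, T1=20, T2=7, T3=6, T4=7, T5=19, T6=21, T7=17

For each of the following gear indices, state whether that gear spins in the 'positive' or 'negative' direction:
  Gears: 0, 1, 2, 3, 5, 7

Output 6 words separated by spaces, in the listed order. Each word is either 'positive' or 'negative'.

Gear 0 (driver): negative (depth 0)
  gear 1: meshes with gear 0 -> depth 1 -> positive (opposite of gear 0)
  gear 2: meshes with gear 0 -> depth 1 -> positive (opposite of gear 0)
  gear 3: meshes with gear 2 -> depth 2 -> negative (opposite of gear 2)
  gear 4: meshes with gear 2 -> depth 2 -> negative (opposite of gear 2)
  gear 5: meshes with gear 1 -> depth 2 -> negative (opposite of gear 1)
  gear 6: meshes with gear 3 -> depth 3 -> positive (opposite of gear 3)
  gear 7: meshes with gear 3 -> depth 3 -> positive (opposite of gear 3)
Queried indices 0, 1, 2, 3, 5, 7 -> negative, positive, positive, negative, negative, positive

Answer: negative positive positive negative negative positive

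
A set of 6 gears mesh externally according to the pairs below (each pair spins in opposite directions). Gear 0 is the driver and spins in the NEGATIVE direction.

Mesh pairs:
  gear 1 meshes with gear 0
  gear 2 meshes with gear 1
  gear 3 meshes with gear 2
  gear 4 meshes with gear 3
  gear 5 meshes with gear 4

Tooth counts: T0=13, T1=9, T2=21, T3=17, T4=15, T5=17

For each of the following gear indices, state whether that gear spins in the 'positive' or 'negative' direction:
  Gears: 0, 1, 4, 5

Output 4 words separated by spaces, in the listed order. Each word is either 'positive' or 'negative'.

Gear 0 (driver): negative (depth 0)
  gear 1: meshes with gear 0 -> depth 1 -> positive (opposite of gear 0)
  gear 2: meshes with gear 1 -> depth 2 -> negative (opposite of gear 1)
  gear 3: meshes with gear 2 -> depth 3 -> positive (opposite of gear 2)
  gear 4: meshes with gear 3 -> depth 4 -> negative (opposite of gear 3)
  gear 5: meshes with gear 4 -> depth 5 -> positive (opposite of gear 4)
Queried indices 0, 1, 4, 5 -> negative, positive, negative, positive

Answer: negative positive negative positive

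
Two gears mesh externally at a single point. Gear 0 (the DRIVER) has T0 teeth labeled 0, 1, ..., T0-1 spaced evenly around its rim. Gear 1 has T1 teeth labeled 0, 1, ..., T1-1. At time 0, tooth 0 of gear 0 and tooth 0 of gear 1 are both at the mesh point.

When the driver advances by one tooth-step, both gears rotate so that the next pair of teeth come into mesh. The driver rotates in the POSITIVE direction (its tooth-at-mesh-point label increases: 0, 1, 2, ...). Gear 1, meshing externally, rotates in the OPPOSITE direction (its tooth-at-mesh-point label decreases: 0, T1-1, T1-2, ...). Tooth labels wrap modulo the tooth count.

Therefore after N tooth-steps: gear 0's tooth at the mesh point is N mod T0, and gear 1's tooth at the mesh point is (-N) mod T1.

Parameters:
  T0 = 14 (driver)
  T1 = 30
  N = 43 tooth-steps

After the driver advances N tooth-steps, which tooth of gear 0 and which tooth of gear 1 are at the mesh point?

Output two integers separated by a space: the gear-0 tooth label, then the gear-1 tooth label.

Gear 0 (driver, T0=14): tooth at mesh = N mod T0
  43 = 3 * 14 + 1, so 43 mod 14 = 1
  gear 0 tooth = 1
Gear 1 (driven, T1=30): tooth at mesh = (-N) mod T1
  43 = 1 * 30 + 13, so 43 mod 30 = 13
  (-43) mod 30 = (-13) mod 30 = 30 - 13 = 17
Mesh after 43 steps: gear-0 tooth 1 meets gear-1 tooth 17

Answer: 1 17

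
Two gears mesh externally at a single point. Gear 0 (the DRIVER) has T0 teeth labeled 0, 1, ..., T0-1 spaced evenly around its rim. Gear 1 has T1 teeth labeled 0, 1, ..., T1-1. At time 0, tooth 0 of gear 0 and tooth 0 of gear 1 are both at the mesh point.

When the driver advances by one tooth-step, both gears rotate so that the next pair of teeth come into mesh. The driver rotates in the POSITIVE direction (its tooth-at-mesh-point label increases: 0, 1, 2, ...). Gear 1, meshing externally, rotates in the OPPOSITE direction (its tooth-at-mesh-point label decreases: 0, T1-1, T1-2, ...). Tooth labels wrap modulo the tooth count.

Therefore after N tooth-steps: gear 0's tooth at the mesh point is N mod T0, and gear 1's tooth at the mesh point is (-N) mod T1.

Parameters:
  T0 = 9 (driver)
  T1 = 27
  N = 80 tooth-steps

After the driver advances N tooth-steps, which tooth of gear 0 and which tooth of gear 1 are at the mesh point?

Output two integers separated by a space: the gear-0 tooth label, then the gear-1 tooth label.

Answer: 8 1

Derivation:
Gear 0 (driver, T0=9): tooth at mesh = N mod T0
  80 = 8 * 9 + 8, so 80 mod 9 = 8
  gear 0 tooth = 8
Gear 1 (driven, T1=27): tooth at mesh = (-N) mod T1
  80 = 2 * 27 + 26, so 80 mod 27 = 26
  (-80) mod 27 = (-26) mod 27 = 27 - 26 = 1
Mesh after 80 steps: gear-0 tooth 8 meets gear-1 tooth 1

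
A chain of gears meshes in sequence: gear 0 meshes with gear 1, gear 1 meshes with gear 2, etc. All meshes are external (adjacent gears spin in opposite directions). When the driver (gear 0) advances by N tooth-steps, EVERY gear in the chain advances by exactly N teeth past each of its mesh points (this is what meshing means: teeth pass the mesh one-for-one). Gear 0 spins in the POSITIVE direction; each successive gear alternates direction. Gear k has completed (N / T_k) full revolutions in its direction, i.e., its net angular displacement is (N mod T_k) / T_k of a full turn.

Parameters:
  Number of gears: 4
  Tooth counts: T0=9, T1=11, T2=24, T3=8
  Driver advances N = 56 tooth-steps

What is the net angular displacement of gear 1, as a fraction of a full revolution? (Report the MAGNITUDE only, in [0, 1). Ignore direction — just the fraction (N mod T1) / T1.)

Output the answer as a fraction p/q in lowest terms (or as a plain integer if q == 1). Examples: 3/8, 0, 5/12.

Chain of 4 gears, tooth counts: [9, 11, 24, 8]
  gear 0: T0=9, direction=positive, advance = 56 mod 9 = 2 teeth = 2/9 turn
  gear 1: T1=11, direction=negative, advance = 56 mod 11 = 1 teeth = 1/11 turn
  gear 2: T2=24, direction=positive, advance = 56 mod 24 = 8 teeth = 8/24 turn
  gear 3: T3=8, direction=negative, advance = 56 mod 8 = 0 teeth = 0/8 turn
Gear 1: 56 mod 11 = 1
Fraction = 1 / 11 = 1/11 (gcd(1,11)=1) = 1/11

Answer: 1/11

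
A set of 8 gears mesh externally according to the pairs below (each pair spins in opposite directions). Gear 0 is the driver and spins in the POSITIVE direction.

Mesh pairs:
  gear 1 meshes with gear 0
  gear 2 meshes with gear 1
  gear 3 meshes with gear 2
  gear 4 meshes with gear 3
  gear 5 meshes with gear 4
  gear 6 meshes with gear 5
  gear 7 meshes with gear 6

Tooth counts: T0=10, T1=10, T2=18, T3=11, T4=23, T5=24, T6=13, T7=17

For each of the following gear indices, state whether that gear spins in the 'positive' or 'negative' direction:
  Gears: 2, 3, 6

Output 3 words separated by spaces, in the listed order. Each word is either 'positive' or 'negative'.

Answer: positive negative positive

Derivation:
Gear 0 (driver): positive (depth 0)
  gear 1: meshes with gear 0 -> depth 1 -> negative (opposite of gear 0)
  gear 2: meshes with gear 1 -> depth 2 -> positive (opposite of gear 1)
  gear 3: meshes with gear 2 -> depth 3 -> negative (opposite of gear 2)
  gear 4: meshes with gear 3 -> depth 4 -> positive (opposite of gear 3)
  gear 5: meshes with gear 4 -> depth 5 -> negative (opposite of gear 4)
  gear 6: meshes with gear 5 -> depth 6 -> positive (opposite of gear 5)
  gear 7: meshes with gear 6 -> depth 7 -> negative (opposite of gear 6)
Queried indices 2, 3, 6 -> positive, negative, positive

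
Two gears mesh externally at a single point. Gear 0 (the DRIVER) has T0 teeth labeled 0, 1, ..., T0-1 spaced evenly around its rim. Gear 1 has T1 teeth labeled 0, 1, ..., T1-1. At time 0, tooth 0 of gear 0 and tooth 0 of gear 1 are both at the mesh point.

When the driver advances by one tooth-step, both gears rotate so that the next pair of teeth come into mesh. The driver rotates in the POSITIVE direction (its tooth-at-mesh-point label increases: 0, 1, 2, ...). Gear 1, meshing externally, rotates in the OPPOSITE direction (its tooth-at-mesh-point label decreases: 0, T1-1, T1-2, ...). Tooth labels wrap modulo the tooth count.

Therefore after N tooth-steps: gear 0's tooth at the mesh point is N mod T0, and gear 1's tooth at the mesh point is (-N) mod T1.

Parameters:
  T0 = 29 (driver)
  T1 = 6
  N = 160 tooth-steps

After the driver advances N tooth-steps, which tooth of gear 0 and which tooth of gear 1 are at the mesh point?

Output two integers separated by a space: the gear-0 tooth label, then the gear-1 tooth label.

Answer: 15 2

Derivation:
Gear 0 (driver, T0=29): tooth at mesh = N mod T0
  160 = 5 * 29 + 15, so 160 mod 29 = 15
  gear 0 tooth = 15
Gear 1 (driven, T1=6): tooth at mesh = (-N) mod T1
  160 = 26 * 6 + 4, so 160 mod 6 = 4
  (-160) mod 6 = (-4) mod 6 = 6 - 4 = 2
Mesh after 160 steps: gear-0 tooth 15 meets gear-1 tooth 2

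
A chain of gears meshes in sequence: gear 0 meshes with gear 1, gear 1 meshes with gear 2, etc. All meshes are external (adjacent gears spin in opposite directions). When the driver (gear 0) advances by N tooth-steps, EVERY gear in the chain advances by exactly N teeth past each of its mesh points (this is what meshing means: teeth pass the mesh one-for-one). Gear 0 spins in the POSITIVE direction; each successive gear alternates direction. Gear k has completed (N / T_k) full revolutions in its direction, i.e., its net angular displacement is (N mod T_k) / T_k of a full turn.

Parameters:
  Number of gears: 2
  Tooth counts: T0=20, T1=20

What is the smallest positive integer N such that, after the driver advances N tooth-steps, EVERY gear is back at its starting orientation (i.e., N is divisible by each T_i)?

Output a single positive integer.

Gear k returns to start when N is a multiple of T_k.
All gears at start simultaneously when N is a common multiple of [20, 20]; the smallest such N is lcm(20, 20).
Start: lcm = T0 = 20
Fold in T1=20: gcd(20, 20) = 20; lcm(20, 20) = 20 * 20 / 20 = 400 / 20 = 20
Full cycle length = 20

Answer: 20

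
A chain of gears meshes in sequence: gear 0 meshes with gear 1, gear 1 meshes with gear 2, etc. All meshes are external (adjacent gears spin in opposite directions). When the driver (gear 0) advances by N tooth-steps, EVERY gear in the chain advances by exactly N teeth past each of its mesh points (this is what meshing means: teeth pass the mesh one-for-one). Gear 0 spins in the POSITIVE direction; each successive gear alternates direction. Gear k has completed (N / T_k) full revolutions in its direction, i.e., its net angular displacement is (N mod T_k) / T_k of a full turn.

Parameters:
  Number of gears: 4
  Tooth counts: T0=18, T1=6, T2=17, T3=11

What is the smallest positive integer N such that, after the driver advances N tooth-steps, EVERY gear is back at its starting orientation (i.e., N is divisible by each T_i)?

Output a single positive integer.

Answer: 3366

Derivation:
Gear k returns to start when N is a multiple of T_k.
All gears at start simultaneously when N is a common multiple of [18, 6, 17, 11]; the smallest such N is lcm(18, 6, 17, 11).
Start: lcm = T0 = 18
Fold in T1=6: gcd(18, 6) = 6; lcm(18, 6) = 18 * 6 / 6 = 108 / 6 = 18
Fold in T2=17: gcd(18, 17) = 1; lcm(18, 17) = 18 * 17 / 1 = 306 / 1 = 306
Fold in T3=11: gcd(306, 11) = 1; lcm(306, 11) = 306 * 11 / 1 = 3366 / 1 = 3366
Full cycle length = 3366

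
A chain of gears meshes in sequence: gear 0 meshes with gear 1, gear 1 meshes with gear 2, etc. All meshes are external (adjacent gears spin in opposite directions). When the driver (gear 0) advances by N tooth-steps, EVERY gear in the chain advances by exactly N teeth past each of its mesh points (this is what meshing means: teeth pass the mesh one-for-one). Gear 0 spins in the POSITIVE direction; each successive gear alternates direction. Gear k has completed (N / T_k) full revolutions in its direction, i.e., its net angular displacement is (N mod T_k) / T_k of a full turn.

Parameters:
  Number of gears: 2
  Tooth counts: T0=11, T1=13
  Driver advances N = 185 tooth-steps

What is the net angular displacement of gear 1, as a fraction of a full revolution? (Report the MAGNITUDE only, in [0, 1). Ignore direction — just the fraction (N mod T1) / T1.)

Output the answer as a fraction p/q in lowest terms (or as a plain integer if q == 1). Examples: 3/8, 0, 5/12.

Answer: 3/13

Derivation:
Chain of 2 gears, tooth counts: [11, 13]
  gear 0: T0=11, direction=positive, advance = 185 mod 11 = 9 teeth = 9/11 turn
  gear 1: T1=13, direction=negative, advance = 185 mod 13 = 3 teeth = 3/13 turn
Gear 1: 185 mod 13 = 3
Fraction = 3 / 13 = 3/13 (gcd(3,13)=1) = 3/13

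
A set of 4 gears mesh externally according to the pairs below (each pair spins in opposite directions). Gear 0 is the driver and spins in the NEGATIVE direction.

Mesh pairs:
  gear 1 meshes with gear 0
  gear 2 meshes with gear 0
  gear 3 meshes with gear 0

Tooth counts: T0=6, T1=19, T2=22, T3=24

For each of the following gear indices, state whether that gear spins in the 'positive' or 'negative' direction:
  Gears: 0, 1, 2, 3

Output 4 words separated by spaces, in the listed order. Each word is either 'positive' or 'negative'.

Gear 0 (driver): negative (depth 0)
  gear 1: meshes with gear 0 -> depth 1 -> positive (opposite of gear 0)
  gear 2: meshes with gear 0 -> depth 1 -> positive (opposite of gear 0)
  gear 3: meshes with gear 0 -> depth 1 -> positive (opposite of gear 0)
Queried indices 0, 1, 2, 3 -> negative, positive, positive, positive

Answer: negative positive positive positive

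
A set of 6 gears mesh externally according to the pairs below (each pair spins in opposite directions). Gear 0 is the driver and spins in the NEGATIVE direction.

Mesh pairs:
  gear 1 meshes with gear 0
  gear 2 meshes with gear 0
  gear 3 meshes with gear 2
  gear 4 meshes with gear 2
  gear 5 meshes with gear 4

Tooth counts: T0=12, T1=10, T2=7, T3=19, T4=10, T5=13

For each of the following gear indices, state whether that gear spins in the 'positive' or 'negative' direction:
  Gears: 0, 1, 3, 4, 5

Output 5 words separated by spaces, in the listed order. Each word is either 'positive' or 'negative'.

Gear 0 (driver): negative (depth 0)
  gear 1: meshes with gear 0 -> depth 1 -> positive (opposite of gear 0)
  gear 2: meshes with gear 0 -> depth 1 -> positive (opposite of gear 0)
  gear 3: meshes with gear 2 -> depth 2 -> negative (opposite of gear 2)
  gear 4: meshes with gear 2 -> depth 2 -> negative (opposite of gear 2)
  gear 5: meshes with gear 4 -> depth 3 -> positive (opposite of gear 4)
Queried indices 0, 1, 3, 4, 5 -> negative, positive, negative, negative, positive

Answer: negative positive negative negative positive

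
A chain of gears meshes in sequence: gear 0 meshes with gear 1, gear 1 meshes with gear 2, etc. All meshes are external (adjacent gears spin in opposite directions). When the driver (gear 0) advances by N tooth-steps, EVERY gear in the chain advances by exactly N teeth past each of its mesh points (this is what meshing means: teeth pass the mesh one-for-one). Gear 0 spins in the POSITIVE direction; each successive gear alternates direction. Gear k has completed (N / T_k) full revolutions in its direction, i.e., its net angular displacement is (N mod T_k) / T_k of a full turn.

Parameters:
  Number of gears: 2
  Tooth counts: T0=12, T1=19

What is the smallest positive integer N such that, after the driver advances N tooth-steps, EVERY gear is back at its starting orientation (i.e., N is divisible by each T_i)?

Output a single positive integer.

Answer: 228

Derivation:
Gear k returns to start when N is a multiple of T_k.
All gears at start simultaneously when N is a common multiple of [12, 19]; the smallest such N is lcm(12, 19).
Start: lcm = T0 = 12
Fold in T1=19: gcd(12, 19) = 1; lcm(12, 19) = 12 * 19 / 1 = 228 / 1 = 228
Full cycle length = 228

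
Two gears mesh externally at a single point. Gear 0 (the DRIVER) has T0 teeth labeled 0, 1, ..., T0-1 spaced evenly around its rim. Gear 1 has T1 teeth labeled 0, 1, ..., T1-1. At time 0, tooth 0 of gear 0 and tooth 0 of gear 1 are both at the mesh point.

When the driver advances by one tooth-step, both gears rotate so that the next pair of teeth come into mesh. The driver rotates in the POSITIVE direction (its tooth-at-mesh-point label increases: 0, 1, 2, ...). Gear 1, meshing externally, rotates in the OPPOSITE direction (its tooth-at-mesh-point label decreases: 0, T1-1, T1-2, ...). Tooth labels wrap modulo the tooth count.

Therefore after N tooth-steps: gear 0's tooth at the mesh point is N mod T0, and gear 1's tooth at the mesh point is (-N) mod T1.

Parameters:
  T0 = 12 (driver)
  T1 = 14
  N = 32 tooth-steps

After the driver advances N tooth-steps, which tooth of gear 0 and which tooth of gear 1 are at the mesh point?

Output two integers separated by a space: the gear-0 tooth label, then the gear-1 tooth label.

Gear 0 (driver, T0=12): tooth at mesh = N mod T0
  32 = 2 * 12 + 8, so 32 mod 12 = 8
  gear 0 tooth = 8
Gear 1 (driven, T1=14): tooth at mesh = (-N) mod T1
  32 = 2 * 14 + 4, so 32 mod 14 = 4
  (-32) mod 14 = (-4) mod 14 = 14 - 4 = 10
Mesh after 32 steps: gear-0 tooth 8 meets gear-1 tooth 10

Answer: 8 10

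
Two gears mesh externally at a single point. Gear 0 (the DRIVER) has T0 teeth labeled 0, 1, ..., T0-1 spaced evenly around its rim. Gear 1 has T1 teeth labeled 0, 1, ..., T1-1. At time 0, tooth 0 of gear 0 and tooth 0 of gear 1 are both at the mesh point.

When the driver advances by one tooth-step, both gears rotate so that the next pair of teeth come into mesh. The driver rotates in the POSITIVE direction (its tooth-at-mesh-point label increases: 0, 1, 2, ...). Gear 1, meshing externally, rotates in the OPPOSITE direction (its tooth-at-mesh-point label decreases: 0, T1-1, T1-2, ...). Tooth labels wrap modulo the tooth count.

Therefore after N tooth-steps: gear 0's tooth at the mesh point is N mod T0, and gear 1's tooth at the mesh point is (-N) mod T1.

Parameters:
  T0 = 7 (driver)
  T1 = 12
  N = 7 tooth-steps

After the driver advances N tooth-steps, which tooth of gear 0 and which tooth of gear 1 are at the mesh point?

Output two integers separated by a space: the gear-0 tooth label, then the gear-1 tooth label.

Answer: 0 5

Derivation:
Gear 0 (driver, T0=7): tooth at mesh = N mod T0
  7 = 1 * 7 + 0, so 7 mod 7 = 0
  gear 0 tooth = 0
Gear 1 (driven, T1=12): tooth at mesh = (-N) mod T1
  7 = 0 * 12 + 7, so 7 mod 12 = 7
  (-7) mod 12 = (-7) mod 12 = 12 - 7 = 5
Mesh after 7 steps: gear-0 tooth 0 meets gear-1 tooth 5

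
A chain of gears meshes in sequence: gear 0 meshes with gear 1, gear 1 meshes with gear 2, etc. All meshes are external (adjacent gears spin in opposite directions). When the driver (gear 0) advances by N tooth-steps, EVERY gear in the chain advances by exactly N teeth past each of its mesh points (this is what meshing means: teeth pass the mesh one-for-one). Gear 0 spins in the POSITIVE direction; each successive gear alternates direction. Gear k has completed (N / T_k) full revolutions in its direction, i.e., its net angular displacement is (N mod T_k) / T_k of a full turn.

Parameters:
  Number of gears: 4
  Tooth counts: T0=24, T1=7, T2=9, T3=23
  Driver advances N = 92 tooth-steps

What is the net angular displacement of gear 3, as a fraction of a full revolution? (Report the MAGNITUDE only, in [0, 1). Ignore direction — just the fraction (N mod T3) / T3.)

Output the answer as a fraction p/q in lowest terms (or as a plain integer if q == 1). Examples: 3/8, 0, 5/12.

Answer: 0

Derivation:
Chain of 4 gears, tooth counts: [24, 7, 9, 23]
  gear 0: T0=24, direction=positive, advance = 92 mod 24 = 20 teeth = 20/24 turn
  gear 1: T1=7, direction=negative, advance = 92 mod 7 = 1 teeth = 1/7 turn
  gear 2: T2=9, direction=positive, advance = 92 mod 9 = 2 teeth = 2/9 turn
  gear 3: T3=23, direction=negative, advance = 92 mod 23 = 0 teeth = 0/23 turn
Gear 3: 92 mod 23 = 0
Fraction = 0 / 23 = 0/1 (gcd(0,23)=23) = 0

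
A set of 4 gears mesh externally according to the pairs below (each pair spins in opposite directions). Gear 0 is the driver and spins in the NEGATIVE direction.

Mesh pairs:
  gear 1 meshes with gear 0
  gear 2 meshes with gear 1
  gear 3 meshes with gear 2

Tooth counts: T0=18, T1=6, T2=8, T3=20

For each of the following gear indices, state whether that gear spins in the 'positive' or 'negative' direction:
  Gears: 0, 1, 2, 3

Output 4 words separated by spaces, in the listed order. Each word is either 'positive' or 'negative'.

Answer: negative positive negative positive

Derivation:
Gear 0 (driver): negative (depth 0)
  gear 1: meshes with gear 0 -> depth 1 -> positive (opposite of gear 0)
  gear 2: meshes with gear 1 -> depth 2 -> negative (opposite of gear 1)
  gear 3: meshes with gear 2 -> depth 3 -> positive (opposite of gear 2)
Queried indices 0, 1, 2, 3 -> negative, positive, negative, positive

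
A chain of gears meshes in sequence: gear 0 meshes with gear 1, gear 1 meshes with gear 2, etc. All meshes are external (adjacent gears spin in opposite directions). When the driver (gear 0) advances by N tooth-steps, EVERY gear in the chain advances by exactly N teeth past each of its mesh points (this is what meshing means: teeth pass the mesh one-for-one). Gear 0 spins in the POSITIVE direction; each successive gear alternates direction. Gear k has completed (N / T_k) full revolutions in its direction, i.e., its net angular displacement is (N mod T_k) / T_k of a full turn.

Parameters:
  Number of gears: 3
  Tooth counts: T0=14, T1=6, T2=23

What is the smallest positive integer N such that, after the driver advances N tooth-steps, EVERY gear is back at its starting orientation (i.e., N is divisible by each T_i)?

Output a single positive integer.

Answer: 966

Derivation:
Gear k returns to start when N is a multiple of T_k.
All gears at start simultaneously when N is a common multiple of [14, 6, 23]; the smallest such N is lcm(14, 6, 23).
Start: lcm = T0 = 14
Fold in T1=6: gcd(14, 6) = 2; lcm(14, 6) = 14 * 6 / 2 = 84 / 2 = 42
Fold in T2=23: gcd(42, 23) = 1; lcm(42, 23) = 42 * 23 / 1 = 966 / 1 = 966
Full cycle length = 966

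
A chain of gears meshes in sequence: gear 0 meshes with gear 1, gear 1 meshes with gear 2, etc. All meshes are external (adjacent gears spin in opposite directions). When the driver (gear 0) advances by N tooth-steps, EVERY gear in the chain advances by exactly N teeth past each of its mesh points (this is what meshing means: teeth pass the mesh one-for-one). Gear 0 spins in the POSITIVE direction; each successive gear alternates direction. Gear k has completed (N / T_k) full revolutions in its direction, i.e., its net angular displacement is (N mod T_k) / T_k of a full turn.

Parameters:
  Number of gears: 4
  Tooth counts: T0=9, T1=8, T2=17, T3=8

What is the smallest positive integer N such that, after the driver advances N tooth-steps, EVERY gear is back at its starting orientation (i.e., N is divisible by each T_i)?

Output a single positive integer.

Answer: 1224

Derivation:
Gear k returns to start when N is a multiple of T_k.
All gears at start simultaneously when N is a common multiple of [9, 8, 17, 8]; the smallest such N is lcm(9, 8, 17, 8).
Start: lcm = T0 = 9
Fold in T1=8: gcd(9, 8) = 1; lcm(9, 8) = 9 * 8 / 1 = 72 / 1 = 72
Fold in T2=17: gcd(72, 17) = 1; lcm(72, 17) = 72 * 17 / 1 = 1224 / 1 = 1224
Fold in T3=8: gcd(1224, 8) = 8; lcm(1224, 8) = 1224 * 8 / 8 = 9792 / 8 = 1224
Full cycle length = 1224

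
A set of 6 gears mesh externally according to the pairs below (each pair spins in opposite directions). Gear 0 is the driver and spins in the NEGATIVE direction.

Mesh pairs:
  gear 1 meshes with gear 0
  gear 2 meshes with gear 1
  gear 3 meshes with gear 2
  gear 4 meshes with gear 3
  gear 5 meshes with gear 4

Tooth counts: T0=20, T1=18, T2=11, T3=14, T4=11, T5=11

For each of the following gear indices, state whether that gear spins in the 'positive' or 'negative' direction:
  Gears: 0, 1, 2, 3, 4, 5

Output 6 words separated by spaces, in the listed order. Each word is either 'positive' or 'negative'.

Gear 0 (driver): negative (depth 0)
  gear 1: meshes with gear 0 -> depth 1 -> positive (opposite of gear 0)
  gear 2: meshes with gear 1 -> depth 2 -> negative (opposite of gear 1)
  gear 3: meshes with gear 2 -> depth 3 -> positive (opposite of gear 2)
  gear 4: meshes with gear 3 -> depth 4 -> negative (opposite of gear 3)
  gear 5: meshes with gear 4 -> depth 5 -> positive (opposite of gear 4)
Queried indices 0, 1, 2, 3, 4, 5 -> negative, positive, negative, positive, negative, positive

Answer: negative positive negative positive negative positive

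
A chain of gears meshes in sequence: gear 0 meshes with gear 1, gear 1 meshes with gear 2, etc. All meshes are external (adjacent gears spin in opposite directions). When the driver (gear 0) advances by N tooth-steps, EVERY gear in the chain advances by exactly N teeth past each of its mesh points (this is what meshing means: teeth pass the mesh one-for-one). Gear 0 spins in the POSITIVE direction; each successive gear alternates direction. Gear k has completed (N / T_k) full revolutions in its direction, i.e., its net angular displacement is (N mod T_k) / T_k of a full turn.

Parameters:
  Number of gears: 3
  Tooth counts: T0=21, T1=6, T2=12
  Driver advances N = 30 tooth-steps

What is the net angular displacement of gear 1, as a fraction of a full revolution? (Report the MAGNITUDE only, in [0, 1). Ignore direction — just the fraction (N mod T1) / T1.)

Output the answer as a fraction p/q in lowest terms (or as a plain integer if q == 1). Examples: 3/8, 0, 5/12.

Chain of 3 gears, tooth counts: [21, 6, 12]
  gear 0: T0=21, direction=positive, advance = 30 mod 21 = 9 teeth = 9/21 turn
  gear 1: T1=6, direction=negative, advance = 30 mod 6 = 0 teeth = 0/6 turn
  gear 2: T2=12, direction=positive, advance = 30 mod 12 = 6 teeth = 6/12 turn
Gear 1: 30 mod 6 = 0
Fraction = 0 / 6 = 0/1 (gcd(0,6)=6) = 0

Answer: 0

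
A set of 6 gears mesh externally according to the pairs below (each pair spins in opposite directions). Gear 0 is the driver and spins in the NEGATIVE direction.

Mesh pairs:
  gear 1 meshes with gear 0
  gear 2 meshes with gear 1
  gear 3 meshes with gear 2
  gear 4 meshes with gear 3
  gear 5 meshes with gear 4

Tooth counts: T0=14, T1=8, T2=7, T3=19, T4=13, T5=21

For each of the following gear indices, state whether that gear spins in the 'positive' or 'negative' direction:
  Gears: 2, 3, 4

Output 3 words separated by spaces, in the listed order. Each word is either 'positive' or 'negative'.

Gear 0 (driver): negative (depth 0)
  gear 1: meshes with gear 0 -> depth 1 -> positive (opposite of gear 0)
  gear 2: meshes with gear 1 -> depth 2 -> negative (opposite of gear 1)
  gear 3: meshes with gear 2 -> depth 3 -> positive (opposite of gear 2)
  gear 4: meshes with gear 3 -> depth 4 -> negative (opposite of gear 3)
  gear 5: meshes with gear 4 -> depth 5 -> positive (opposite of gear 4)
Queried indices 2, 3, 4 -> negative, positive, negative

Answer: negative positive negative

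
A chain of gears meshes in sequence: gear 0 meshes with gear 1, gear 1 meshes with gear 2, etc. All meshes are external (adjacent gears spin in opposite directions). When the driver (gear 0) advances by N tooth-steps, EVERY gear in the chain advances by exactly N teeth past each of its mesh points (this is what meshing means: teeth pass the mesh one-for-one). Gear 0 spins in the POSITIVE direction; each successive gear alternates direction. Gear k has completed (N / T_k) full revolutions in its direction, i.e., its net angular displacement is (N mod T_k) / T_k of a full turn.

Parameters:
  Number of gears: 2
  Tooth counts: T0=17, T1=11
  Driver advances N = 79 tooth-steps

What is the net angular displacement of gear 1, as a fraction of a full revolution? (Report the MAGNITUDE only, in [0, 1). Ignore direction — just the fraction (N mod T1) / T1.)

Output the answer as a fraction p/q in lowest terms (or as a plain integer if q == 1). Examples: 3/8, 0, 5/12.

Chain of 2 gears, tooth counts: [17, 11]
  gear 0: T0=17, direction=positive, advance = 79 mod 17 = 11 teeth = 11/17 turn
  gear 1: T1=11, direction=negative, advance = 79 mod 11 = 2 teeth = 2/11 turn
Gear 1: 79 mod 11 = 2
Fraction = 2 / 11 = 2/11 (gcd(2,11)=1) = 2/11

Answer: 2/11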